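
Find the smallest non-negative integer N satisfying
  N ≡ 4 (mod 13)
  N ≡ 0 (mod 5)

From N ≡ 4 (mod 13) write N = 4 + 13t. Substituting into N ≡ 0 (mod 5) gives 13t ≡ 1 (mod 5), and since 3⁻¹ ≡ 2 (mod 5), t ≡ 2. Hence N ≡ 4 + 13·2 = 30 (mod 65).

30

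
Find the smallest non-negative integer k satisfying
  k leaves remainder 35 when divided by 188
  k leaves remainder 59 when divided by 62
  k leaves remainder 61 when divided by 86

gcd(188, 62) = 2 and 2 | (59 − 35), so the pair is consistent; merging gives k ≡ 2291 (mod 5828), where 5828 = lcm(188, 62).
gcd(5828, 86) = 2 and 2 | (61 − 2291), so the pair is consistent; merging gives k ≡ 25603 (mod 250604), where 250604 = lcm(5828, 86).
The solution is unique modulo lcm(188, 62, 86) = 250604.

25603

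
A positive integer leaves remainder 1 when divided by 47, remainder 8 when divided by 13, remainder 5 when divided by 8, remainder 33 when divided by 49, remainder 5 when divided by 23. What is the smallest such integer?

1427109

The moduli are pairwise coprime; M = 47·13·8·49·23 = 5508776.
M/47 = 117208; 117208 ≡ 37 (mod 47); 37·14 ≡ 1, so inverse 14.
M/13 = 423752; 423752 ≡ 4 (mod 13); 4·10 ≡ 1, so inverse 10.
M/8 = 688597; 688597 ≡ 5 (mod 8); 5·5 ≡ 1, so inverse 5.
M/49 = 112424; 112424 ≡ 18 (mod 49); 18·30 ≡ 1, so inverse 30.
M/23 = 239512; 239512 ≡ 13 (mod 23); 13·16 ≡ 1, so inverse 16.
n ≡ 1·117208·14 + 8·423752·10 + 5·688597·5 + 33·112424·30 + 5·239512·16 = 183216717.
183216717 mod 5508776 = 1427109.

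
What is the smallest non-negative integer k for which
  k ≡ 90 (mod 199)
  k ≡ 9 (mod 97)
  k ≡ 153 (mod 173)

Combine the congruences pairwise.
From k ≡ 90 (mod 199) write k = 90 + 199t. Substituting into k ≡ 9 (mod 97) gives 199t ≡ 16 (mod 97), and since 5⁻¹ ≡ 39 (mod 97), t ≡ 42. Hence k ≡ 90 + 199·42 = 8448 (mod 19303).
From k ≡ 8448 (mod 19303) write k = 8448 + 19303t. Substituting into k ≡ 153 (mod 173) gives 19303t ≡ 9 (mod 173), and since 100⁻¹ ≡ 109 (mod 173), t ≡ 116. Hence k ≡ 8448 + 19303·116 = 2247596 (mod 3339419).

2247596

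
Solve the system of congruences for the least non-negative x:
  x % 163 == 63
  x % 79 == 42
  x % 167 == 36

Combine the congruences pairwise.
From x ≡ 63 (mod 163) write x = 63 + 163t. Substituting into x ≡ 42 (mod 79) gives 163t ≡ 58 (mod 79), and since 5⁻¹ ≡ 16 (mod 79), t ≡ 59. Hence x ≡ 63 + 163·59 = 9680 (mod 12877).
From x ≡ 9680 (mod 12877) write x = 9680 + 12877t. Substituting into x ≡ 36 (mod 167) gives 12877t ≡ 42 (mod 167), and since 18⁻¹ ≡ 65 (mod 167), t ≡ 58. Hence x ≡ 9680 + 12877·58 = 756546 (mod 2150459).

756546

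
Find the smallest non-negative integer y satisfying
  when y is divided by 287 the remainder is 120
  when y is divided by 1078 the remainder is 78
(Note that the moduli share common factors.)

gcd(287, 1078) = 7 and 7 | (78 − 120), so the pair is consistent; merging gives y ≡ 25950 (mod 44198), where 44198 = lcm(287, 1078).
The solution is unique modulo lcm(287, 1078) = 44198.

25950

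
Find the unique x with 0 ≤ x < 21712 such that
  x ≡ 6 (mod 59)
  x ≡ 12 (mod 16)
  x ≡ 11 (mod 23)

2012

The moduli are pairwise coprime; N = 59·16·23 = 21712.
N/59 = 368; 368 ≡ 14 (mod 59); 14·38 ≡ 1, so inverse 38.
N/16 = 1357; 1357 ≡ 13 (mod 16); 13·5 ≡ 1, so inverse 5.
N/23 = 944; 944 ≡ 1 (mod 23), inverse 1.
x ≡ 6·368·38 + 12·1357·5 + 11·944·1 = 175708.
175708 mod 21712 = 2012.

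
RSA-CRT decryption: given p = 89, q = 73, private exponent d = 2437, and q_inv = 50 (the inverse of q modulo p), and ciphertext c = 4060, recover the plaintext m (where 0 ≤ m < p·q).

589

d_p = d mod (p−1) = 2437 mod 88 = 61; d_q = d mod (q−1) = 61.
m₁ = c^(d_p) mod p: c ≡ 55 (mod 89), and 55^61 mod 89 = 55.
m₂ = c^(d_q) mod q: c ≡ 45 (mod 73), and 45^61 mod 73 = 5.
h = q_inv·(m₁ − m₂) mod p = 50·(55 − 5) mod 89 = 8.
m = m₂ + h·q = 5 + 8·73 = 589.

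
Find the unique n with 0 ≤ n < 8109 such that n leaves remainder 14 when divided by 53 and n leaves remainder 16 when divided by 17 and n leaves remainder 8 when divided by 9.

3671

The moduli are pairwise coprime; M = 53·17·9 = 8109.
M/53 = 153; 153 ≡ 47 (mod 53); 47·44 ≡ 1, so inverse 44.
M/17 = 477; 477 ≡ 1 (mod 17), inverse 1.
M/9 = 901; 901 ≡ 1 (mod 9), inverse 1.
n ≡ 14·153·44 + 16·477·1 + 8·901·1 = 109088.
109088 mod 8109 = 3671.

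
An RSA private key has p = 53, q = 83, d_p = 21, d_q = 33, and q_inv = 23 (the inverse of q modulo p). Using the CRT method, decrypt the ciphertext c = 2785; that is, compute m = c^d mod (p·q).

m₁ = c^(d_p) mod p: c ≡ 29 (mod 53), and 29^21 mod 53 = 37.
m₂ = c^(d_q) mod q: c ≡ 46 (mod 83), and 46^33 mod 83 = 67.
h = q_inv·(m₁ − m₂) mod p = 23·(37 − 67) mod 53 = 52.
m = m₂ + h·q = 67 + 52·83 = 4383.

4383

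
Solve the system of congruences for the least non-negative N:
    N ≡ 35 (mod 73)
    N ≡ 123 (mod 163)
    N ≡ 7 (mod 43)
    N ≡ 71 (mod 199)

The moduli are pairwise coprime; M = 73·163·43·199 = 101819743.
M/73 = 1394791; 1394791 ≡ 53 (mod 73); 53·62 ≡ 1, so inverse 62.
M/163 = 624661; 624661 ≡ 45 (mod 163); 45·29 ≡ 1, so inverse 29.
M/43 = 2367901; 2367901 ≡ 20 (mod 43); 20·28 ≡ 1, so inverse 28.
M/199 = 511657; 511657 ≡ 28 (mod 199); 28·64 ≡ 1, so inverse 64.
N ≡ 35·1394791·62 + 123·624661·29 + 7·2367901·28 + 71·511657·64 = 8043940261.
8043940261 mod 101819743 = 180564.

180564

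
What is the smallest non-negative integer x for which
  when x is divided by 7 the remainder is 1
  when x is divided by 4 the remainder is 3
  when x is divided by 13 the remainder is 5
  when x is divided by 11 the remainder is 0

1331

The moduli are pairwise coprime; N = 7·4·13·11 = 4004.
N/7 = 572; 572 ≡ 5 (mod 7); 5·3 ≡ 1, so inverse 3.
N/4 = 1001; 1001 ≡ 1 (mod 4), inverse 1.
N/13 = 308; 308 ≡ 9 (mod 13); 9·3 ≡ 1, so inverse 3.
N/11 = 364; 364 ≡ 1 (mod 11), inverse 1.
x ≡ 1·572·3 + 3·1001·1 + 5·308·3 + 0·364·1 = 9339.
9339 mod 4004 = 1331.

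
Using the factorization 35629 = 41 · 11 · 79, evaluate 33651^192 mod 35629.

22158

Mod 41: 33651 ≡ 31; by Fermat, exponent reduces to 192 mod 40 = 32; 31^32 ≡ 18 (mod 41).
Mod 11: 33651 ≡ 2; by Fermat, exponent reduces to 192 mod 10 = 2; 2^2 ≡ 4 (mod 11).
Mod 79: 33651 ≡ 76; by Fermat, exponent reduces to 192 mod 78 = 36; 76^36 ≡ 38 (mod 79).
Combine by CRT: x ≡ 18 (mod 41), x ≡ 4 (mod 11), x ≡ 38 (mod 79) ⇒ x ≡ 22158 (mod 35629).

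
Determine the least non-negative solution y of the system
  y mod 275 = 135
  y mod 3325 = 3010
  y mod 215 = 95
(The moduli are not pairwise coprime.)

Combine the congruences pairwise.
gcd(275, 3325) = 25 and 25 | (3010 − 135), so the pair is consistent; merging gives y ≡ 22960 (mod 36575), where 36575 = lcm(275, 3325).
gcd(36575, 215) = 5 and 5 | (95 − 22960), so the pair is consistent; merging gives y ≡ 1485960 (mod 1572725), where 1572725 = lcm(36575, 215).
The solution is unique modulo lcm(275, 3325, 215) = 1572725.

1485960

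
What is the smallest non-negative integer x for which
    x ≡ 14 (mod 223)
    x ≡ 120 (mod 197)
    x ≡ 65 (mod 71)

2042025

The moduli are pairwise coprime; N = 223·197·71 = 3119101.
N/223 = 13987; 13987 ≡ 161 (mod 223); 161·205 ≡ 1, so inverse 205.
N/197 = 15833; 15833 ≡ 73 (mod 197); 73·27 ≡ 1, so inverse 27.
N/71 = 43931; 43931 ≡ 53 (mod 71); 53·67 ≡ 1, so inverse 67.
x ≡ 14·13987·205 + 120·15833·27 + 65·43931·67 = 282761115.
282761115 mod 3119101 = 2042025.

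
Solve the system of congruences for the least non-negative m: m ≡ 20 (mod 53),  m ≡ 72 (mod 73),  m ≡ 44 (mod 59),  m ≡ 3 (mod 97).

10431480

The moduli are pairwise coprime; N = 53·73·59·97 = 22142287.
N/53 = 417779; 417779 ≡ 33 (mod 53); 33·45 ≡ 1, so inverse 45.
N/73 = 303319; 303319 ≡ 4 (mod 73); 4·55 ≡ 1, so inverse 55.
N/59 = 375293; 375293 ≡ 53 (mod 59); 53·49 ≡ 1, so inverse 49.
N/97 = 228271; 228271 ≡ 30 (mod 97); 30·55 ≡ 1, so inverse 55.
m ≡ 20·417779·45 + 72·303319·55 + 44·375293·49 + 3·228271·55 = 2423940763.
2423940763 mod 22142287 = 10431480.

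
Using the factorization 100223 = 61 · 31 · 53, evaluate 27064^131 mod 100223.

34628

Mod 61: 27064 ≡ 41; by Fermat, exponent reduces to 131 mod 60 = 11; 41^11 ≡ 41 (mod 61).
Mod 31: 27064 ≡ 1; by Fermat, exponent reduces to 131 mod 30 = 11; 1^11 ≡ 1 (mod 31).
Mod 53: 27064 ≡ 34; by Fermat, exponent reduces to 131 mod 52 = 27; 34^27 ≡ 19 (mod 53).
Combine by CRT: x ≡ 41 (mod 61), x ≡ 1 (mod 31), x ≡ 19 (mod 53) ⇒ x ≡ 34628 (mod 100223).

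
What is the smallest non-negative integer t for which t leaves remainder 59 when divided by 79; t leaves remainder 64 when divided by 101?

6932

From t ≡ 59 (mod 79) write t = 59 + 79s. Substituting into t ≡ 64 (mod 101) gives 79s ≡ 5 (mod 101), and since 79⁻¹ ≡ 78 (mod 101), s ≡ 87. Hence t ≡ 59 + 79·87 = 6932 (mod 7979).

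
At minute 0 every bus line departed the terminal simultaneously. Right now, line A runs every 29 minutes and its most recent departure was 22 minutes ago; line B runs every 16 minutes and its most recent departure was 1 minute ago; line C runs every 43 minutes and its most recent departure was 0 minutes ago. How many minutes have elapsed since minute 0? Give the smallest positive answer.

11825

The moduli are pairwise coprime; N = 29·16·43 = 19952.
N/29 = 688; 688 ≡ 21 (mod 29); 21·18 ≡ 1, so inverse 18.
N/16 = 1247; 1247 ≡ 15 (mod 16); 15·15 ≡ 1, so inverse 15.
N/43 = 464; 464 ≡ 34 (mod 43); 34·19 ≡ 1, so inverse 19.
t ≡ 22·688·18 + 1·1247·15 + 0·464·19 = 291153.
291153 mod 19952 = 11825.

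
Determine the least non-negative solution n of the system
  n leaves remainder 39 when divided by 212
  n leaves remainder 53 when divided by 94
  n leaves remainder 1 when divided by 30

145471

gcd(212, 94) = 2 and 2 | (53 − 39), so the pair is consistent; merging gives n ≡ 5975 (mod 9964), where 9964 = lcm(212, 94).
gcd(9964, 30) = 2 and 2 | (1 − 5975), so the pair is consistent; merging gives n ≡ 145471 (mod 149460), where 149460 = lcm(9964, 30).
The solution is unique modulo lcm(212, 94, 30) = 149460.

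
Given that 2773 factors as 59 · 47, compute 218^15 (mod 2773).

2291

Mod 59: 218 ≡ 41; 41^15 ≡ 49 (mod 59).
Mod 47: 218 ≡ 30; 30^15 ≡ 35 (mod 47).
Combine by CRT: x ≡ 49 (mod 59), x ≡ 35 (mod 47) ⇒ x ≡ 2291 (mod 2773).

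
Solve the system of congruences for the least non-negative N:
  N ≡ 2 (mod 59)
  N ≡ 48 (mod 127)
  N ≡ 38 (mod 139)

The moduli are pairwise coprime; M = 59·127·139 = 1041527.
M/59 = 17653; 17653 ≡ 12 (mod 59); 12·5 ≡ 1, so inverse 5.
M/127 = 8201; 8201 ≡ 73 (mod 127); 73·87 ≡ 1, so inverse 87.
M/139 = 7493; 7493 ≡ 126 (mod 139); 126·32 ≡ 1, so inverse 32.
N ≡ 2·17653·5 + 48·8201·87 + 38·7493·32 = 43535394.
43535394 mod 1041527 = 832787.

832787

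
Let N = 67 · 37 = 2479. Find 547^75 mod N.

2152

Mod 67: 547 ≡ 11; by Fermat, exponent reduces to 75 mod 66 = 9; 11^9 ≡ 8 (mod 67).
Mod 37: 547 ≡ 29; by Fermat, exponent reduces to 75 mod 36 = 3; 29^3 ≡ 6 (mod 37).
Combine by CRT: x ≡ 8 (mod 67), x ≡ 6 (mod 37) ⇒ x ≡ 2152 (mod 2479).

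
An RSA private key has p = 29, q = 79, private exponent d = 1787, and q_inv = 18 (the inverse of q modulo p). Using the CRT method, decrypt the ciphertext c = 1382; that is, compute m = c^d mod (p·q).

d_p = d mod (p−1) = 1787 mod 28 = 23; d_q = d mod (q−1) = 71.
m₁ = c^(d_p) mod p: c ≡ 19 (mod 29), and 19^23 mod 29 = 18.
m₂ = c^(d_q) mod q: c ≡ 39 (mod 79), and 39^71 mod 79 = 30.
h = q_inv·(m₁ − m₂) mod p = 18·(18 − 30) mod 29 = 16.
m = m₂ + h·q = 30 + 16·79 = 1294.

1294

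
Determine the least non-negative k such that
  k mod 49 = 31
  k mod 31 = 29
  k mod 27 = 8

From k ≡ 31 (mod 49) write k = 31 + 49t. Substituting into k ≡ 29 (mod 31) gives 49t ≡ 29 (mod 31), and since 18⁻¹ ≡ 19 (mod 31), t ≡ 24. Hence k ≡ 31 + 49·24 = 1207 (mod 1519).
From k ≡ 1207 (mod 1519) write k = 1207 + 1519t. Substituting into k ≡ 8 (mod 27) gives 1519t ≡ 16 (mod 27), and since 7⁻¹ ≡ 4 (mod 27), t ≡ 10. Hence k ≡ 1207 + 1519·10 = 16397 (mod 41013).

16397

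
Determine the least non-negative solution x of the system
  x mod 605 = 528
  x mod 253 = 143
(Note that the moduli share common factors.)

gcd(605, 253) = 11 and 11 | (143 − 528), so the pair is consistent; merging gives x ≡ 8998 (mod 13915), where 13915 = lcm(605, 253).
The solution is unique modulo lcm(605, 253) = 13915.

8998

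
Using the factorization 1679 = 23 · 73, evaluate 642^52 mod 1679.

Mod 23: 642 ≡ 21; by Fermat, exponent reduces to 52 mod 22 = 8; 21^8 ≡ 3 (mod 23).
Mod 73: 642 ≡ 58; 58^52 ≡ 41 (mod 73).
Combine by CRT: x ≡ 3 (mod 23), x ≡ 41 (mod 73) ⇒ x ≡ 187 (mod 1679).

187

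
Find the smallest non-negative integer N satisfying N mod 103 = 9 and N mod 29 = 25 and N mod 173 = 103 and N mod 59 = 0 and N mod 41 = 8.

212328020

From N ≡ 9 (mod 103) write N = 9 + 103t. Substituting into N ≡ 25 (mod 29) gives 103t ≡ 16 (mod 29), and since 16⁻¹ ≡ 20 (mod 29), t ≡ 1. Hence N ≡ 9 + 103·1 = 112 (mod 2987).
From N ≡ 112 (mod 2987) write N = 112 + 2987t. Substituting into N ≡ 103 (mod 173) gives 2987t ≡ 164 (mod 173), and since 46⁻¹ ≡ 79 (mod 173), t ≡ 154. Hence N ≡ 112 + 2987·154 = 460110 (mod 516751).
From N ≡ 460110 (mod 516751) write N = 460110 + 516751t. Substituting into N ≡ 0 (mod 59) gives 516751t ≡ 31 (mod 59), and since 29⁻¹ ≡ 57 (mod 59), t ≡ 56. Hence N ≡ 460110 + 516751·56 = 29398166 (mod 30488309).
From N ≡ 29398166 (mod 30488309) write N = 29398166 + 30488309t. Substituting into N ≡ 8 (mod 41) gives 30488309t ≡ 31 (mod 41), and since 12⁻¹ ≡ 24 (mod 41), t ≡ 6. Hence N ≡ 29398166 + 30488309·6 = 212328020 (mod 1250020669).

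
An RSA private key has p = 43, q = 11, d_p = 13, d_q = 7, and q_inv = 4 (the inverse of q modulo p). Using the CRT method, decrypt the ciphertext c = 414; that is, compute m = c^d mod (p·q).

94

m₁ = c^(d_p) mod p: c ≡ 27 (mod 43), and 27^13 mod 43 = 8.
m₂ = c^(d_q) mod q: c ≡ 7 (mod 11), and 7^7 mod 11 = 6.
h = q_inv·(m₁ − m₂) mod p = 4·(8 − 6) mod 43 = 8.
m = m₂ + h·q = 6 + 8·11 = 94.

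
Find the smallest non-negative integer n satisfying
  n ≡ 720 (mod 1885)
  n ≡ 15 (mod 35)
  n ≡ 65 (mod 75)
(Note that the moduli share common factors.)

174140

Combine the congruences pairwise.
gcd(1885, 35) = 5 and 5 | (15 − 720), so the pair is consistent; merging gives n ≡ 2605 (mod 13195), where 13195 = lcm(1885, 35).
gcd(13195, 75) = 5 and 5 | (65 − 2605), so the pair is consistent; merging gives n ≡ 174140 (mod 197925), where 197925 = lcm(13195, 75).
The solution is unique modulo lcm(1885, 35, 75) = 197925.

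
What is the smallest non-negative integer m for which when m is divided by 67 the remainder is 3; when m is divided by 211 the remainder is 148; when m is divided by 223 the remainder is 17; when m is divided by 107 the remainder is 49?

From m ≡ 3 (mod 67) write m = 3 + 67t. Substituting into m ≡ 148 (mod 211) gives 67t ≡ 145 (mod 211), and since 67⁻¹ ≡ 63 (mod 211), t ≡ 62. Hence m ≡ 3 + 67·62 = 4157 (mod 14137).
From m ≡ 4157 (mod 14137) write m = 4157 + 14137t. Substituting into m ≡ 17 (mod 223) gives 14137t ≡ 97 (mod 223), and since 88⁻¹ ≡ 185 (mod 223), t ≡ 105. Hence m ≡ 4157 + 14137·105 = 1488542 (mod 3152551).
From m ≡ 1488542 (mod 3152551) write m = 1488542 + 3152551t. Substituting into m ≡ 49 (mod 107) gives 3152551t ≡ 91 (mod 107), and since 10⁻¹ ≡ 75 (mod 107), t ≡ 84. Hence m ≡ 1488542 + 3152551·84 = 266302826 (mod 337322957).

266302826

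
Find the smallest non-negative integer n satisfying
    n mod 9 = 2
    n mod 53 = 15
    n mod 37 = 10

4043

Combine the congruences pairwise.
From n ≡ 2 (mod 9) write n = 2 + 9t. Substituting into n ≡ 15 (mod 53) gives 9t ≡ 13 (mod 53), and since 9⁻¹ ≡ 6 (mod 53), t ≡ 25. Hence n ≡ 2 + 9·25 = 227 (mod 477).
From n ≡ 227 (mod 477) write n = 227 + 477t. Substituting into n ≡ 10 (mod 37) gives 477t ≡ 5 (mod 37), and since 33⁻¹ ≡ 9 (mod 37), t ≡ 8. Hence n ≡ 227 + 477·8 = 4043 (mod 17649).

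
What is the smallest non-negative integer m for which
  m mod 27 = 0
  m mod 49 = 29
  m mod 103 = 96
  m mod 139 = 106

From m ≡ 0 (mod 27) write m = 0 + 27t. Substituting into m ≡ 29 (mod 49) gives 27t ≡ 29 (mod 49), and since 27⁻¹ ≡ 20 (mod 49), t ≡ 41. Hence m ≡ 0 + 27·41 = 1107 (mod 1323).
From m ≡ 1107 (mod 1323) write m = 1107 + 1323t. Substituting into m ≡ 96 (mod 103) gives 1323t ≡ 19 (mod 103), and since 87⁻¹ ≡ 45 (mod 103), t ≡ 31. Hence m ≡ 1107 + 1323·31 = 42120 (mod 136269).
From m ≡ 42120 (mod 136269) write m = 42120 + 136269t. Substituting into m ≡ 106 (mod 139) gives 136269t ≡ 103 (mod 139), and since 49⁻¹ ≡ 122 (mod 139), t ≡ 56. Hence m ≡ 42120 + 136269·56 = 7673184 (mod 18941391).

7673184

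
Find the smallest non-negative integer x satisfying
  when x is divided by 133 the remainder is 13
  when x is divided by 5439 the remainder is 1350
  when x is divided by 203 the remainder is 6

gcd(133, 5439) = 7 and 7 | (1350 − 13), so the pair is consistent; merging gives x ≡ 55740 (mod 103341), where 103341 = lcm(133, 5439).
gcd(103341, 203) = 7 and 7 | (6 − 55740), so the pair is consistent; merging gives x ≡ 2225901 (mod 2996889), where 2996889 = lcm(103341, 203).
The solution is unique modulo lcm(133, 5439, 203) = 2996889.

2225901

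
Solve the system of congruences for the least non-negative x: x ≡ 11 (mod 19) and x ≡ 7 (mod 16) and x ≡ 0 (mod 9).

From x ≡ 11 (mod 19) write x = 11 + 19t. Substituting into x ≡ 7 (mod 16) gives 19t ≡ 12 (mod 16), and since 3⁻¹ ≡ 11 (mod 16), t ≡ 4. Hence x ≡ 11 + 19·4 = 87 (mod 304).
From x ≡ 87 (mod 304) write x = 87 + 304t. Substituting into x ≡ 0 (mod 9) gives 304t ≡ 3 (mod 9), and since 7⁻¹ ≡ 4 (mod 9), t ≡ 3. Hence x ≡ 87 + 304·3 = 999 (mod 2736).

999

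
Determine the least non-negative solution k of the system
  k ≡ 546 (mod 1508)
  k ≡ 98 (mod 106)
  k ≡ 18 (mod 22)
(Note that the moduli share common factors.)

gcd(1508, 106) = 2 and 2 | (98 − 546), so the pair is consistent; merging gives k ≡ 78962 (mod 79924), where 79924 = lcm(1508, 106).
gcd(79924, 22) = 2 and 2 | (18 − 78962), so the pair is consistent; merging gives k ≡ 398658 (mod 879164), where 879164 = lcm(79924, 22).
The solution is unique modulo lcm(1508, 106, 22) = 879164.

398658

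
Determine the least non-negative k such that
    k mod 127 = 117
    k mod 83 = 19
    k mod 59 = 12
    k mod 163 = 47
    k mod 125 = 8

7477078508

The moduli are pairwise coprime; N = 127·83·59·163·125 = 12671599625.
N/127 = 99776375; 99776375 ≡ 95 (mod 127); 95·123 ≡ 1, so inverse 123.
N/83 = 152669875; 152669875 ≡ 7 (mod 83); 7·12 ≡ 1, so inverse 12.
N/59 = 214772875; 214772875 ≡ 13 (mod 59); 13·50 ≡ 1, so inverse 50.
N/163 = 77739875; 77739875 ≡ 122 (mod 163); 122·159 ≡ 1, so inverse 159.
N/125 = 101372797; 101372797 ≡ 47 (mod 125); 47·8 ≡ 1, so inverse 8.
k ≡ 117·99776375·123 + 19·152669875·12 + 12·214772875·50 + 47·77739875·159 + 8·101372797·8 = 2186992214008.
2186992214008 mod 12671599625 = 7477078508.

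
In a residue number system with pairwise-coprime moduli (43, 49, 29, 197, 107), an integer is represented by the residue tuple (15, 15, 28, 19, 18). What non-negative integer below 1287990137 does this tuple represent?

The moduli are pairwise coprime; N = 43·49·29·197·107 = 1287990137.
N/43 = 29953259; 29953259 ≡ 18 (mod 43); 18·12 ≡ 1, so inverse 12.
N/49 = 26285513; 26285513 ≡ 2 (mod 49); 2·25 ≡ 1, so inverse 25.
N/29 = 44413453; 44413453 ≡ 11 (mod 29); 11·8 ≡ 1, so inverse 8.
N/197 = 6538021; 6538021 ≡ 182 (mod 197); 182·105 ≡ 1, so inverse 105.
N/107 = 12037291; 12037291 ≡ 5 (mod 107); 5·43 ≡ 1, so inverse 43.
x ≡ 15·29953259·12 + 15·26285513·25 + 28·44413453·8 + 19·6538021·105 + 18·12037291·43 = 47557482596.
47557482596 mod 1287990137 = 1189837664.

1189837664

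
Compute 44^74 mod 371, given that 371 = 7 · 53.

130

Mod 7: 44 ≡ 2; by Fermat, exponent reduces to 74 mod 6 = 2; 2^2 ≡ 4 (mod 7).
Mod 53: 44 ≡ 44; by Fermat, exponent reduces to 74 mod 52 = 22; 44^22 ≡ 24 (mod 53).
Combine by CRT: x ≡ 4 (mod 7), x ≡ 24 (mod 53) ⇒ x ≡ 130 (mod 371).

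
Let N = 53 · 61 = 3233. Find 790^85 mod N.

Mod 53: 790 ≡ 48; by Fermat, exponent reduces to 85 mod 52 = 33; 48^33 ≡ 3 (mod 53).
Mod 61: 790 ≡ 58; by Fermat, exponent reduces to 85 mod 60 = 25; 58^25 ≡ 1 (mod 61).
Combine by CRT: x ≡ 3 (mod 53), x ≡ 1 (mod 61) ⇒ x ≡ 2441 (mod 3233).

2441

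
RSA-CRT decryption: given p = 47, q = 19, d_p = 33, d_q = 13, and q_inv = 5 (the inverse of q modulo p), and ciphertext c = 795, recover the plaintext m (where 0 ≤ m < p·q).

m₁ = c^(d_p) mod p: c ≡ 43 (mod 47), and 43^33 mod 47 = 41.
m₂ = c^(d_q) mod q: c ≡ 16 (mod 19), and 16^13 mod 19 = 5.
h = q_inv·(m₁ − m₂) mod p = 5·(41 − 5) mod 47 = 39.
m = m₂ + h·q = 5 + 39·19 = 746.

746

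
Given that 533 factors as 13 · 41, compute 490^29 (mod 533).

185

Mod 13: 490 ≡ 9; by Fermat, exponent reduces to 29 mod 12 = 5; 9^5 ≡ 3 (mod 13).
Mod 41: 490 ≡ 39; 39^29 ≡ 21 (mod 41).
Combine by CRT: x ≡ 3 (mod 13), x ≡ 21 (mod 41) ⇒ x ≡ 185 (mod 533).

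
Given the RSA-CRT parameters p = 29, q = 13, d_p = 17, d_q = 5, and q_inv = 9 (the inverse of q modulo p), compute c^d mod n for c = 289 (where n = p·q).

347

m₁ = c^(d_p) mod p: c ≡ 28 (mod 29), and 28^17 mod 29 = 28.
m₂ = c^(d_q) mod q: c ≡ 3 (mod 13), and 3^5 mod 13 = 9.
h = q_inv·(m₁ − m₂) mod p = 9·(28 − 9) mod 29 = 26.
m = m₂ + h·q = 9 + 26·13 = 347.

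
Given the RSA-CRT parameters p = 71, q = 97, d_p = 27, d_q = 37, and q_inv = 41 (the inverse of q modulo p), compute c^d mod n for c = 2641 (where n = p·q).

m₁ = c^(d_p) mod p: c ≡ 14 (mod 71), and 14^27 mod 71 = 17.
m₂ = c^(d_q) mod q: c ≡ 22 (mod 97), and 22^37 mod 97 = 22.
h = q_inv·(m₁ − m₂) mod p = 41·(17 − 22) mod 71 = 8.
m = m₂ + h·q = 22 + 8·97 = 798.

798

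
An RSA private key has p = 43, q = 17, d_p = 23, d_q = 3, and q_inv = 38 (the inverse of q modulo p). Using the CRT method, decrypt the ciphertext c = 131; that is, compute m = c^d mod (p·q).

m₁ = c^(d_p) mod p: c ≡ 2 (mod 43), and 2^23 mod 43 = 39.
m₂ = c^(d_q) mod q: c ≡ 12 (mod 17), and 12^3 mod 17 = 11.
h = q_inv·(m₁ − m₂) mod p = 38·(39 − 11) mod 43 = 32.
m = m₂ + h·q = 11 + 32·17 = 555.

555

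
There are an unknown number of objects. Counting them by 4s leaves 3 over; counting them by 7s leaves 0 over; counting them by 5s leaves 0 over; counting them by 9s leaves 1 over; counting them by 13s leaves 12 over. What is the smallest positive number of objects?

The moduli are pairwise coprime; M = 4·7·5·9·13 = 16380.
M/4 = 4095; 4095 ≡ 3 (mod 4); 3·3 ≡ 1, so inverse 3.
M/7 = 2340; 2340 ≡ 2 (mod 7); 2·4 ≡ 1, so inverse 4.
M/5 = 3276; 3276 ≡ 1 (mod 5), inverse 1.
M/9 = 1820; 1820 ≡ 2 (mod 9); 2·5 ≡ 1, so inverse 5.
M/13 = 1260; 1260 ≡ 12 (mod 13); 12·12 ≡ 1, so inverse 12.
N ≡ 3·4095·3 + 0·2340·4 + 0·3276·1 + 1·1820·5 + 12·1260·12 = 227395.
227395 mod 16380 = 14455.

14455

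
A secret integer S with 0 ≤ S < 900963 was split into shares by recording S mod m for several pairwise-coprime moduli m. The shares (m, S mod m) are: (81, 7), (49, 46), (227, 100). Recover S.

501316

The moduli are pairwise coprime; N = 81·49·227 = 900963.
N/81 = 11123; 11123 ≡ 26 (mod 81); 26·53 ≡ 1, so inverse 53.
N/49 = 18387; 18387 ≡ 12 (mod 49); 12·45 ≡ 1, so inverse 45.
N/227 = 3969; 3969 ≡ 110 (mod 227); 110·97 ≡ 1, so inverse 97.
S ≡ 7·11123·53 + 46·18387·45 + 100·3969·97 = 80687023.
80687023 mod 900963 = 501316.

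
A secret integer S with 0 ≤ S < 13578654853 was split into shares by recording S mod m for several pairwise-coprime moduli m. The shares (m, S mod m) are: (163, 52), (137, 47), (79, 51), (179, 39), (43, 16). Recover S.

1012618970

The moduli are pairwise coprime; N = 163·137·79·179·43 = 13578654853.
N/163 = 83304631; 83304631 ≡ 58 (mod 163); 58·104 ≡ 1, so inverse 104.
N/137 = 99114269; 99114269 ≡ 112 (mod 137); 112·126 ≡ 1, so inverse 126.
N/79 = 171881707; 171881707 ≡ 64 (mod 79); 64·21 ≡ 1, so inverse 21.
N/179 = 75858407; 75858407 ≡ 176 (mod 179); 176·119 ≡ 1, so inverse 119.
N/43 = 315782671; 315782671 ≡ 2 (mod 43); 2·22 ≡ 1, so inverse 22.
S ≡ 52·83304631·104 + 47·99114269·126 + 51·171881707·21 + 39·75858407·119 + 16·315782671·22 = 1684765820742.
1684765820742 mod 13578654853 = 1012618970.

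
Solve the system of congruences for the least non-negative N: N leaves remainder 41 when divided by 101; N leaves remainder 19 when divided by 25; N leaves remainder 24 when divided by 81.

88719

From N ≡ 41 (mod 101) write N = 41 + 101t. Substituting into N ≡ 19 (mod 25) gives 101t ≡ 3 (mod 25), and since 1⁻¹ ≡ 1 (mod 25), t ≡ 3. Hence N ≡ 41 + 101·3 = 344 (mod 2525).
From N ≡ 344 (mod 2525) write N = 344 + 2525t. Substituting into N ≡ 24 (mod 81) gives 2525t ≡ 4 (mod 81), and since 14⁻¹ ≡ 29 (mod 81), t ≡ 35. Hence N ≡ 344 + 2525·35 = 88719 (mod 204525).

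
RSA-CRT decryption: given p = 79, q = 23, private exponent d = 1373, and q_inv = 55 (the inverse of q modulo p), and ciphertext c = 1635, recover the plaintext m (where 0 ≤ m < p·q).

1524

d_p = d mod (p−1) = 1373 mod 78 = 47; d_q = d mod (q−1) = 9.
m₁ = c^(d_p) mod p: c ≡ 55 (mod 79), and 55^47 mod 79 = 23.
m₂ = c^(d_q) mod q: c ≡ 2 (mod 23), and 2^9 mod 23 = 6.
h = q_inv·(m₁ − m₂) mod p = 55·(23 − 6) mod 79 = 66.
m = m₂ + h·q = 6 + 66·23 = 1524.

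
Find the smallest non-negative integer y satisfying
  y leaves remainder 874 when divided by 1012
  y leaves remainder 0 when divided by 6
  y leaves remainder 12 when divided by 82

gcd(1012, 6) = 2 and 2 | (0 − 874), so the pair is consistent; merging gives y ≡ 2898 (mod 3036), where 3036 = lcm(1012, 6).
gcd(3036, 82) = 2 and 2 | (12 − 2898), so the pair is consistent; merging gives y ≡ 103086 (mod 124476), where 124476 = lcm(3036, 82).
The solution is unique modulo lcm(1012, 6, 82) = 124476.

103086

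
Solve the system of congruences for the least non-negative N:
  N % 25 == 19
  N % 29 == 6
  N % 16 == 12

Combine the congruences pairwise.
From N ≡ 19 (mod 25) write N = 19 + 25t. Substituting into N ≡ 6 (mod 29) gives 25t ≡ 16 (mod 29), and since 25⁻¹ ≡ 7 (mod 29), t ≡ 25. Hence N ≡ 19 + 25·25 = 644 (mod 725).
From N ≡ 644 (mod 725) write N = 644 + 725t. Substituting into N ≡ 12 (mod 16) gives 725t ≡ 8 (mod 16), and since 5⁻¹ ≡ 13 (mod 16), t ≡ 8. Hence N ≡ 644 + 725·8 = 6444 (mod 11600).

6444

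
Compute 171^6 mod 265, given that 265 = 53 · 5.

176

Mod 53: 171 ≡ 12; 12^6 ≡ 17 (mod 53).
Mod 5: 171 ≡ 1; by Fermat, exponent reduces to 6 mod 4 = 2; 1^2 ≡ 1 (mod 5).
Combine by CRT: x ≡ 17 (mod 53), x ≡ 1 (mod 5) ⇒ x ≡ 176 (mod 265).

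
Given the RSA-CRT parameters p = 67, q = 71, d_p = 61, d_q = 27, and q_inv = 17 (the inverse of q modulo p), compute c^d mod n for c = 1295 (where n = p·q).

m₁ = c^(d_p) mod p: c ≡ 22 (mod 67), and 22^61 mod 67 = 25.
m₂ = c^(d_q) mod q: c ≡ 17 (mod 71), and 17^27 mod 71 = 66.
h = q_inv·(m₁ − m₂) mod p = 17·(25 − 66) mod 67 = 40.
m = m₂ + h·q = 66 + 40·71 = 2906.

2906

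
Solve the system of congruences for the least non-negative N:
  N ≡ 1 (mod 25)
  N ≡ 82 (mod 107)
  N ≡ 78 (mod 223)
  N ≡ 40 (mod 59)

From N ≡ 1 (mod 25) write N = 1 + 25t. Substituting into N ≡ 82 (mod 107) gives 25t ≡ 81 (mod 107), and since 25⁻¹ ≡ 30 (mod 107), t ≡ 76. Hence N ≡ 1 + 25·76 = 1901 (mod 2675).
From N ≡ 1901 (mod 2675) write N = 1901 + 2675t. Substituting into N ≡ 78 (mod 223) gives 2675t ≡ 184 (mod 223), and since 222⁻¹ ≡ 222 (mod 223), t ≡ 39. Hence N ≡ 1901 + 2675·39 = 106226 (mod 596525).
From N ≡ 106226 (mod 596525) write N = 106226 + 596525t. Substituting into N ≡ 40 (mod 59) gives 596525t ≡ 14 (mod 59), and since 35⁻¹ ≡ 27 (mod 59), t ≡ 24. Hence N ≡ 106226 + 596525·24 = 14422826 (mod 35194975).

14422826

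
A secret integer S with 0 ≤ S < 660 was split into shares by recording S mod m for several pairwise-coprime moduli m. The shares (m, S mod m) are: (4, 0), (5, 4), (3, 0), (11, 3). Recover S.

564

The moduli are pairwise coprime; N = 4·5·3·11 = 660.
N/4 = 165; 165 ≡ 1 (mod 4), inverse 1.
N/5 = 132; 132 ≡ 2 (mod 5); 2·3 ≡ 1, so inverse 3.
N/3 = 220; 220 ≡ 1 (mod 3), inverse 1.
N/11 = 60; 60 ≡ 5 (mod 11); 5·9 ≡ 1, so inverse 9.
S ≡ 0·165·1 + 4·132·3 + 0·220·1 + 3·60·9 = 3204.
3204 mod 660 = 564.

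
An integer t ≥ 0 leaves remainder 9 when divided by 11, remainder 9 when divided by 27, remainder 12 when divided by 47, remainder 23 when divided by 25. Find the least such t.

The moduli are pairwise coprime; N = 11·27·47·25 = 348975.
N/11 = 31725; 31725 ≡ 1 (mod 11), inverse 1.
N/27 = 12925; 12925 ≡ 19 (mod 27); 19·10 ≡ 1, so inverse 10.
N/47 = 7425; 7425 ≡ 46 (mod 47); 46·46 ≡ 1, so inverse 46.
N/25 = 13959; 13959 ≡ 9 (mod 25); 9·14 ≡ 1, so inverse 14.
t ≡ 9·31725·1 + 9·12925·10 + 12·7425·46 + 23·13959·14 = 10042173.
10042173 mod 348975 = 270873.

270873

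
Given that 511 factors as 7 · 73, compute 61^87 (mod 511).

76

Mod 7: 61 ≡ 5; by Fermat, exponent reduces to 87 mod 6 = 3; 5^3 ≡ 6 (mod 7).
Mod 73: 61 ≡ 61; by Fermat, exponent reduces to 87 mod 72 = 15; 61^15 ≡ 3 (mod 73).
Combine by CRT: x ≡ 6 (mod 7), x ≡ 3 (mod 73) ⇒ x ≡ 76 (mod 511).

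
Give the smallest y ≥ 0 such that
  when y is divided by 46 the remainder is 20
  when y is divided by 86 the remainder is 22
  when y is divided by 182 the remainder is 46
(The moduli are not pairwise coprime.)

gcd(46, 86) = 2 and 2 | (22 − 20), so the pair is consistent; merging gives y ≡ 710 (mod 1978), where 1978 = lcm(46, 86).
gcd(1978, 182) = 2 and 2 | (46 − 710), so the pair is consistent; merging gives y ≡ 115434 (mod 179998), where 179998 = lcm(1978, 182).
The solution is unique modulo lcm(46, 86, 182) = 179998.

115434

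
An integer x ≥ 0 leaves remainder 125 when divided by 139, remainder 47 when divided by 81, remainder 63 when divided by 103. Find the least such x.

The moduli are pairwise coprime; N = 139·81·103 = 1159677.
N/139 = 8343; 8343 ≡ 3 (mod 139); 3·93 ≡ 1, so inverse 93.
N/81 = 14317; 14317 ≡ 61 (mod 81); 61·4 ≡ 1, so inverse 4.
N/103 = 11259; 11259 ≡ 32 (mod 103); 32·29 ≡ 1, so inverse 29.
x ≡ 125·8343·93 + 47·14317·4 + 63·11259·29 = 120249164.
120249164 mod 1159677 = 802433.

802433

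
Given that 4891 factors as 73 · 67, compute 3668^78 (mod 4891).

Mod 73: 3668 ≡ 18; by Fermat, exponent reduces to 78 mod 72 = 6; 18^6 ≡ 64 (mod 73).
Mod 67: 3668 ≡ 50; by Fermat, exponent reduces to 78 mod 66 = 12; 50^12 ≡ 24 (mod 67).
Combine by CRT: x ≡ 64 (mod 73), x ≡ 24 (mod 67) ⇒ x ≡ 2838 (mod 4891).

2838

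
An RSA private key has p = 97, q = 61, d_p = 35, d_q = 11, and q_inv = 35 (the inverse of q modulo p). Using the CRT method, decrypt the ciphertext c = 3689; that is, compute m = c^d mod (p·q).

m₁ = c^(d_p) mod p: c ≡ 3 (mod 97), and 3^35 mod 97 = 72.
m₂ = c^(d_q) mod q: c ≡ 29 (mod 61), and 29^11 mod 61 = 40.
h = q_inv·(m₁ − m₂) mod p = 35·(72 − 40) mod 97 = 53.
m = m₂ + h·q = 40 + 53·61 = 3273.

3273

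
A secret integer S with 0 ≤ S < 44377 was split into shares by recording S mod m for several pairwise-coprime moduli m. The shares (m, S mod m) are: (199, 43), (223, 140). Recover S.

From S ≡ 43 (mod 199) write S = 43 + 199t. Substituting into S ≡ 140 (mod 223) gives 199t ≡ 97 (mod 223), and since 199⁻¹ ≡ 65 (mod 223), t ≡ 61. Hence S ≡ 43 + 199·61 = 12182 (mod 44377).

12182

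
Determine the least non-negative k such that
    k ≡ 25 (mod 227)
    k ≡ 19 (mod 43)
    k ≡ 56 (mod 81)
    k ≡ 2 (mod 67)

From k ≡ 25 (mod 227) write k = 25 + 227t. Substituting into k ≡ 19 (mod 43) gives 227t ≡ 37 (mod 43), and since 12⁻¹ ≡ 18 (mod 43), t ≡ 21. Hence k ≡ 25 + 227·21 = 4792 (mod 9761).
From k ≡ 4792 (mod 9761) write k = 4792 + 9761t. Substituting into k ≡ 56 (mod 81) gives 9761t ≡ 43 (mod 81), and since 41⁻¹ ≡ 2 (mod 81), t ≡ 5. Hence k ≡ 4792 + 9761·5 = 53597 (mod 790641).
From k ≡ 53597 (mod 790641) write k = 53597 + 790641t. Substituting into k ≡ 2 (mod 67) gives 790641t ≡ 5 (mod 67), and since 41⁻¹ ≡ 18 (mod 67), t ≡ 23. Hence k ≡ 53597 + 790641·23 = 18238340 (mod 52972947).

18238340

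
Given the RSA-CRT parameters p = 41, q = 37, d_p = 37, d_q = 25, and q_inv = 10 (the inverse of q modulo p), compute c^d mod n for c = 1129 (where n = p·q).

1493

m₁ = c^(d_p) mod p: c ≡ 22 (mod 41), and 22^37 mod 41 = 17.
m₂ = c^(d_q) mod q: c ≡ 19 (mod 37), and 19^25 mod 37 = 13.
h = q_inv·(m₁ − m₂) mod p = 10·(17 − 13) mod 41 = 40.
m = m₂ + h·q = 13 + 40·37 = 1493.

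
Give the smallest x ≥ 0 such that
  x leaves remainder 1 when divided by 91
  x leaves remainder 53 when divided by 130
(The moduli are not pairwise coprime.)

183

gcd(91, 130) = 13 and 13 | (53 − 1), so the pair is consistent; merging gives x ≡ 183 (mod 910), where 910 = lcm(91, 130).
The solution is unique modulo lcm(91, 130) = 910.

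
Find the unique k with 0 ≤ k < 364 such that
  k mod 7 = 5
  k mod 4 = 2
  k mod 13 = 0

26

The moduli are pairwise coprime; N = 7·4·13 = 364.
N/7 = 52; 52 ≡ 3 (mod 7); 3·5 ≡ 1, so inverse 5.
N/4 = 91; 91 ≡ 3 (mod 4); 3·3 ≡ 1, so inverse 3.
N/13 = 28; 28 ≡ 2 (mod 13); 2·7 ≡ 1, so inverse 7.
k ≡ 5·52·5 + 2·91·3 + 0·28·7 = 1846.
1846 mod 364 = 26.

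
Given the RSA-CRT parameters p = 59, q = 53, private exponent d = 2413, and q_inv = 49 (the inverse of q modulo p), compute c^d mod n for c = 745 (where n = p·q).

2638

d_p = d mod (p−1) = 2413 mod 58 = 35; d_q = d mod (q−1) = 21.
m₁ = c^(d_p) mod p: c ≡ 37 (mod 59), and 37^35 mod 59 = 42.
m₂ = c^(d_q) mod q: c ≡ 3 (mod 53), and 3^21 mod 53 = 41.
h = q_inv·(m₁ − m₂) mod p = 49·(42 − 41) mod 59 = 49.
m = m₂ + h·q = 41 + 49·53 = 2638.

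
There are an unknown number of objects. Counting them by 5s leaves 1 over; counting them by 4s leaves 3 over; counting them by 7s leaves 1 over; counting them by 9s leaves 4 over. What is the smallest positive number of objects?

211

The moduli are pairwise coprime; M = 5·4·7·9 = 1260.
M/5 = 252; 252 ≡ 2 (mod 5); 2·3 ≡ 1, so inverse 3.
M/4 = 315; 315 ≡ 3 (mod 4); 3·3 ≡ 1, so inverse 3.
M/7 = 180; 180 ≡ 5 (mod 7); 5·3 ≡ 1, so inverse 3.
M/9 = 140; 140 ≡ 5 (mod 9); 5·2 ≡ 1, so inverse 2.
N ≡ 1·252·3 + 3·315·3 + 1·180·3 + 4·140·2 = 5251.
5251 mod 1260 = 211.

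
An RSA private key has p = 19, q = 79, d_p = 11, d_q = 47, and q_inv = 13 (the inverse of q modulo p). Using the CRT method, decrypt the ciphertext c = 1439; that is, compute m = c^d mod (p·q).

545

m₁ = c^(d_p) mod p: c ≡ 14 (mod 19), and 14^11 mod 19 = 13.
m₂ = c^(d_q) mod q: c ≡ 17 (mod 79), and 17^47 mod 79 = 71.
h = q_inv·(m₁ − m₂) mod p = 13·(13 − 71) mod 19 = 6.
m = m₂ + h·q = 71 + 6·79 = 545.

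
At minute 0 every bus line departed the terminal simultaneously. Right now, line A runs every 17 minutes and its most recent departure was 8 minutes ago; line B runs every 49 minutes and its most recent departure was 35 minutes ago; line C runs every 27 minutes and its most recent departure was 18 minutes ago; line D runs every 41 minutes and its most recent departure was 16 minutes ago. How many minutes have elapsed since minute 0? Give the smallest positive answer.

808290

From t ≡ 8 (mod 17) write t = 8 + 17s. Substituting into t ≡ 35 (mod 49) gives 17s ≡ 27 (mod 49), and since 17⁻¹ ≡ 26 (mod 49), s ≡ 16. Hence t ≡ 8 + 17·16 = 280 (mod 833).
From t ≡ 280 (mod 833) write t = 280 + 833s. Substituting into t ≡ 18 (mod 27) gives 833s ≡ 8 (mod 27), and since 23⁻¹ ≡ 20 (mod 27), s ≡ 25. Hence t ≡ 280 + 833·25 = 21105 (mod 22491).
From t ≡ 21105 (mod 22491) write t = 21105 + 22491s. Substituting into t ≡ 16 (mod 41) gives 22491s ≡ 26 (mod 41), and since 23⁻¹ ≡ 25 (mod 41), s ≡ 35. Hence t ≡ 21105 + 22491·35 = 808290 (mod 922131).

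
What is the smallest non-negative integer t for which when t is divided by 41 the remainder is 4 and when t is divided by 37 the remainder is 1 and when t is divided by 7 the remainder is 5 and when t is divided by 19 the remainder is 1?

43587

The moduli are pairwise coprime; N = 41·37·7·19 = 201761.
N/41 = 4921; 4921 ≡ 1 (mod 41), inverse 1.
N/37 = 5453; 5453 ≡ 14 (mod 37); 14·8 ≡ 1, so inverse 8.
N/7 = 28823; 28823 ≡ 4 (mod 7); 4·2 ≡ 1, so inverse 2.
N/19 = 10619; 10619 ≡ 17 (mod 19); 17·9 ≡ 1, so inverse 9.
t ≡ 4·4921·1 + 1·5453·8 + 5·28823·2 + 1·10619·9 = 447109.
447109 mod 201761 = 43587.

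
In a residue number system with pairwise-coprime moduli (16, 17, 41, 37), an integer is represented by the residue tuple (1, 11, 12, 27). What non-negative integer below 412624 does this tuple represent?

From x ≡ 1 (mod 16) write x = 1 + 16t. Substituting into x ≡ 11 (mod 17) gives 16t ≡ 10 (mod 17), and since 16⁻¹ ≡ 16 (mod 17), t ≡ 7. Hence x ≡ 1 + 16·7 = 113 (mod 272).
From x ≡ 113 (mod 272) write x = 113 + 272t. Substituting into x ≡ 12 (mod 41) gives 272t ≡ 22 (mod 41), and since 26⁻¹ ≡ 30 (mod 41), t ≡ 4. Hence x ≡ 113 + 272·4 = 1201 (mod 11152).
From x ≡ 1201 (mod 11152) write x = 1201 + 11152t. Substituting into x ≡ 27 (mod 37) gives 11152t ≡ 10 (mod 37), and since 15⁻¹ ≡ 5 (mod 37), t ≡ 13. Hence x ≡ 1201 + 11152·13 = 146177 (mod 412624).

146177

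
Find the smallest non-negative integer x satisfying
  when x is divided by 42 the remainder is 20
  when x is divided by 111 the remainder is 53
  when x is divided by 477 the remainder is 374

51890

gcd(42, 111) = 3 and 3 | (53 − 20), so the pair is consistent; merging gives x ≡ 608 (mod 1554), where 1554 = lcm(42, 111).
gcd(1554, 477) = 3 and 3 | (374 − 608), so the pair is consistent; merging gives x ≡ 51890 (mod 247086), where 247086 = lcm(1554, 477).
The solution is unique modulo lcm(42, 111, 477) = 247086.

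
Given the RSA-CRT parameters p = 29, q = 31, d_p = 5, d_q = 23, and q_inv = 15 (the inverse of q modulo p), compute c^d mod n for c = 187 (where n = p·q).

528

m₁ = c^(d_p) mod p: c ≡ 13 (mod 29), and 13^5 mod 29 = 6.
m₂ = c^(d_q) mod q: c ≡ 1 (mod 31), and 1^23 mod 31 = 1.
h = q_inv·(m₁ − m₂) mod p = 15·(6 − 1) mod 29 = 17.
m = m₂ + h·q = 1 + 17·31 = 528.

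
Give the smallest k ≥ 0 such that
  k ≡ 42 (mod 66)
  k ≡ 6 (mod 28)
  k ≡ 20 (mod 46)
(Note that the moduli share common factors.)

gcd(66, 28) = 2 and 2 | (6 − 42), so the pair is consistent; merging gives k ≡ 174 (mod 924), where 924 = lcm(66, 28).
gcd(924, 46) = 2 and 2 | (20 − 174), so the pair is consistent; merging gives k ≡ 17730 (mod 21252), where 21252 = lcm(924, 46).
The solution is unique modulo lcm(66, 28, 46) = 21252.

17730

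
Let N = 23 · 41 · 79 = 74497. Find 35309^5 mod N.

32235

Mod 23: 35309 ≡ 4; 4^5 ≡ 12 (mod 23).
Mod 41: 35309 ≡ 8; 8^5 ≡ 9 (mod 41).
Mod 79: 35309 ≡ 75; 75^5 ≡ 3 (mod 79).
Combine by CRT: x ≡ 12 (mod 23), x ≡ 9 (mod 41), x ≡ 3 (mod 79) ⇒ x ≡ 32235 (mod 74497).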